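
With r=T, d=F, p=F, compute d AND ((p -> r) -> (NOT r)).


Substitute r=T, d=F, p=F:
p -> r = F -> T = T
NOT r = F
(p -> r) -> (NOT r) = T -> F = F
d AND ((p -> r) -> (NOT r)) = F AND F = F

F


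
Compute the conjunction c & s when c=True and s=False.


Conjunction is true only when both operands are true.
Substitute: c=True, s=False.
True & False evaluates to False.

False


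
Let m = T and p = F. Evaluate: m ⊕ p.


Exclusive or is true when exactly one operand is true.
Substitute: m=T, p=F.
T ⊕ F evaluates to T.

T


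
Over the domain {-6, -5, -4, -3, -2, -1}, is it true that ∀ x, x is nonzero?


Evaluate the predicate on each element: -6:T, -5:T, -4:T, -3:T, -2:T, -1:T.
Every element satisfies the predicate.

T


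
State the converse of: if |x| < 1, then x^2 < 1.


The converse of (P → Q) is (Q → P). It is not in general equivalent to the original.
Here P = '|x| < 1' and Q = 'x^2 < 1'.

If x^2 < 1, then |x| < 1.


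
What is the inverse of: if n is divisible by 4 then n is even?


The inverse of (P → Q) is (¬P → ¬Q). It is equivalent to the converse, not to the original.
Here P = 'n is divisible by 4' and Q = 'n is even'.

If not (n is divisible by 4), then not (n is even).


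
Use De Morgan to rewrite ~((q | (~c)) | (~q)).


De Morgan: the negation of a disjunction is the conjunction of the negations.
Distribute ~ across |, flipping it to &, and negate each literal.

((~q) & c) & q


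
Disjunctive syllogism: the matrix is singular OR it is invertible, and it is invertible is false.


Disjunctive syllogism: from (P ∨ Q) and ¬P, infer Q.
One disjunct, 'it is invertible', is ruled out; the other must hold.

the matrix is singular


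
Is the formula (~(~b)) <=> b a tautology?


Build the truth table over {b}:
b | φ
-----
False | True
True | True
Every row evaluates to true.

Yes, it is a tautology.


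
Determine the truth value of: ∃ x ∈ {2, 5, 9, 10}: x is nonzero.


Evaluate the predicate on each element: 2:T, 5:T, 9:T, 10:T.
Witness x = 2 satisfies the predicate.

T


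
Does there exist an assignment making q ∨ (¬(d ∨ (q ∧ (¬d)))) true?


Search for a satisfying assignment over {d, q}.
Try d=F, q=F: the formula evaluates to T.
A satisfying assignment exists.

Satisfiable.


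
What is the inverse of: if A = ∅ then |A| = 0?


The inverse of (P → Q) is (¬P → ¬Q). It is equivalent to the converse, not to the original.
Here P = 'A = ∅' and Q = '|A| = 0'.

If not (A = ∅), then not (|A| = 0).


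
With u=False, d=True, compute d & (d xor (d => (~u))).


Substitute u=False, d=True:
~u = True
d => (~u) = True => True = True
d xor (d => (~u)) = True xor True = False
d & (d xor (d => (~u))) = True & False = False

False


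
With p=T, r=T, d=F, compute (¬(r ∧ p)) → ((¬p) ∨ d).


Substitute p=T, r=T, d=F:
r ∧ p = T ∧ T = T
¬(r ∧ p) = F
¬p = F
(¬p) ∨ d = F ∨ F = F
(¬(r ∧ p)) → ((¬p) ∨ d) = F → F = T

T


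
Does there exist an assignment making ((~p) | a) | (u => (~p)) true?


Search for a satisfying assignment over {a, p, u}.
Try a=False, p=False, u=False: the formula evaluates to True.
A satisfying assignment exists.

Satisfiable.


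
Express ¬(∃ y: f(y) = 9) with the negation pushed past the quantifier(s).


¬(∀ x: φ) = ∃ x: ¬φ, and ¬(∃ x: φ) = ∀ x: ¬φ.
Apply to the existential statement.

∀ y: ¬(f(y) = 9)


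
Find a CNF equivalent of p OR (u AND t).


Step 1: Distribute ∨ over ∧: p ∨ (u ∧ t) = (p ∨ u) ∧ (p ∨ t).

(p OR u) AND (p OR t)


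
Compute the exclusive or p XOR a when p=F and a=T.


Exclusive or is true when exactly one operand is true.
Substitute: p=F, a=T.
F XOR T evaluates to T.

T


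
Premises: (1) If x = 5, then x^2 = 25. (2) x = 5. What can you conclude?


Modus ponens: from (P → Q) and P, infer Q.
P = 'x = 5' is asserted, and P → Q holds, so Q follows.

x^2 = 25.


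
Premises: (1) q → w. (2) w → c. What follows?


Hypothetical syllogism: from (P → Q) and (Q → R), infer (P → R).
Chain the two implications through the shared middle term 'w'.

q → c


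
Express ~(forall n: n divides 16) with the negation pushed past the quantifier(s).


¬(forall x: φ) = exists x: ¬φ, and ¬(exists x: φ) = forall x: ¬φ.
Apply to the universal statement.

exists n: ~(n divides 16)


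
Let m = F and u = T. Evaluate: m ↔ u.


Biconditional is true when both operands have the same truth value.
Substitute: m=F, u=T.
F ↔ T evaluates to F.

F


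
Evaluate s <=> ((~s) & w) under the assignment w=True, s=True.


Substitute w=True, s=True:
~s = False
(~s) & w = False & True = False
s <=> ((~s) & w) = True <=> False = False

False


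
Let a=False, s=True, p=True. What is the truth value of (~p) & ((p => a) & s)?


Substitute a=False, s=True, p=True:
~p = False
p => a = True => False = False
(p => a) & s = False & True = False
(~p) & ((p => a) & s) = False & False = False

False


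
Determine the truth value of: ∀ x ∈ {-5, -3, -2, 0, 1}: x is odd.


Evaluate the predicate on each element: -5:T, -3:T, -2:F, 0:F, 1:T.
Counterexample x = -2 fails the predicate.

F


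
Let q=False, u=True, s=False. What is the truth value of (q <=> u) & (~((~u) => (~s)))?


Substitute q=False, u=True, s=False:
q <=> u = False <=> True = False
~u = False
~s = True
(~u) => (~s) = False => True = True
~((~u) => (~s)) = False
(q <=> u) & (~((~u) => (~s))) = False & False = False

False


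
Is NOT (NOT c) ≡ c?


Compare truth tables:
c | φ | ψ
---------
F | F | F
T | T | T
The columns φ and ψ agree on every row.

Yes, they are logically equivalent.


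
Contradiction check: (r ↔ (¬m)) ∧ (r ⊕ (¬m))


Truth table over {m, r}:
m | r | φ
---------
F | F | F
T | F | F
F | T | F
T | T | F
Every row is false.

Yes, it is a contradiction.


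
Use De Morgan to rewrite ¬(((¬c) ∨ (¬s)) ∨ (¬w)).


De Morgan: the negation of a disjunction is the conjunction of the negations.
Distribute ¬ across ∨, flipping it to ∧, and negate each literal.

(c ∧ s) ∧ w


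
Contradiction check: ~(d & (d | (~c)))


Truth table over {c, d}:
c | d | φ
---------
False | False | True
True | False | True
False | True | False
True | True | False
Satisfying assignment at row 1: c=False, d=False gives True.

No, it is not a contradiction.


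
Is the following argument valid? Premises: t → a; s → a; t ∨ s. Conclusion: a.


This matches the form of proof by cases: the conclusion follows in every model of the premises.

Valid.


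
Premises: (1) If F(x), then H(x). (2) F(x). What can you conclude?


Modus ponens: from (P → Q) and P, infer Q.
P = 'F(x)' is asserted, and P → Q holds, so Q follows.

H(x).


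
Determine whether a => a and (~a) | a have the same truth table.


Compare truth tables:
a | φ | ψ
---------
False | True | True
True | True | True
The columns φ and ψ agree on every row.

Yes, they are logically equivalent.


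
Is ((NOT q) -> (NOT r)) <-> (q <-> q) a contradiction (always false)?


Truth table over {q, r}:
q | r | φ
---------
F | F | T
T | F | T
F | T | F
T | T | T
Satisfying assignment at row 1: q=F, r=F gives T.

No, it is not a contradiction.


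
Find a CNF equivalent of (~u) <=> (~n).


Step 1: Rewrite (¬u) ↔ (¬n) as ((¬u) → (¬n)) ∧ ((¬n) → (¬u)).
Step 2: Rewrite each implication as a disjunction.
Step 3: Eliminate any double negations (¬¬X = X).

(u | (~n)) & (n | (~u))


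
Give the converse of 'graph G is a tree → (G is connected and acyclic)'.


The converse of (P → Q) is (Q → P). It is not in general equivalent to the original.
Here P = 'graph G is a tree' and Q = '(G is connected and acyclic)'.

If (G is connected and acyclic), then graph G is a tree.


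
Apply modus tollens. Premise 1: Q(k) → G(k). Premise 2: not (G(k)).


Modus tollens: from (P → Q) and ¬Q, infer ¬P.
Q = 'G(k)' is denied; since P → Q, P must also fail.

Not (Q(k)).


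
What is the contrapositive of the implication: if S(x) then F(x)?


The contrapositive of (P → Q) is (¬Q → ¬P); it is logically equivalent to the original.
Here P = 'S(x)' and Q = 'F(x)'.

If not (F(x)), then not (S(x)).


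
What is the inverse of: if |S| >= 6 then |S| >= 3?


The inverse of (P → Q) is (¬P → ¬Q). It is equivalent to the converse, not to the original.
Here P = '|S| >= 6' and Q = '|S| >= 3'.

If not (|S| >= 6), then not (|S| >= 3).


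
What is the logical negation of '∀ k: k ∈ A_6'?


¬(∀ x: φ) = ∃ x: ¬φ, and ¬(∃ x: φ) = ∀ x: ¬φ.
Apply to the universal statement.

∃ k: ¬(k ∈ A_6)


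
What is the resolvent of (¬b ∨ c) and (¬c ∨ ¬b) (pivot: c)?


The clauses contain complementary literals c and ¬c.
Resolution eliminates this pair and disjoins the remaining literals (merging duplicates).

¬b


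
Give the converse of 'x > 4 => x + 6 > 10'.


The converse of (P → Q) is (Q → P). It is not in general equivalent to the original.
Here P = 'x > 4' and Q = 'x + 6 > 10'.

If x + 6 > 10, then x > 4.


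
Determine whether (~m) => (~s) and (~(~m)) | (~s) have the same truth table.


Compare truth tables:
m | s | φ | ψ
-------------
False | False | True | True
True | False | True | True
False | True | False | False
True | True | True | True
The columns φ and ψ agree on every row.

Yes, they are logically equivalent.


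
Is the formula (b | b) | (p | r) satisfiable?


Search for a satisfying assignment over {b, p, r}.
Try b=True, p=False, r=False: the formula evaluates to True.
A satisfying assignment exists.

Satisfiable.


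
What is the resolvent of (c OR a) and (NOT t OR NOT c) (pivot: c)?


The clauses contain complementary literals c and NOTc.
Resolution eliminates this pair and disjoins the remaining literals (merging duplicates).

(a OR NOT t)


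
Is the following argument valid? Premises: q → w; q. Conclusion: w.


This matches the form of modus ponens: the conclusion follows in every model of the premises.

Valid.


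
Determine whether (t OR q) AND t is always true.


Build the truth table over {q, t}:
q | t | φ
---------
F | F | F
T | F | F
F | T | T
T | T | T
Counterexample at row 1: with q=F, t=F, the formula is F.

No, it is not a tautology.


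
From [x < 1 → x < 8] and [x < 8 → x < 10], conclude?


Hypothetical syllogism: from (P → Q) and (Q → R), infer (P → R).
Chain the two implications through the shared middle term 'x < 8'.

x < 1 → x < 10


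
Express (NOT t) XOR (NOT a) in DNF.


Step 1: (¬t) ⊕ (¬a) is true exactly when they disagree: ((¬t) ∧ ¬(¬a)) ∨ (¬(¬t) ∧ (¬a)).
Step 2: Eliminate any double negations (¬¬X = X).

((NOT t) AND a) OR (t AND (NOT a))


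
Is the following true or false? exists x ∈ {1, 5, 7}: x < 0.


Evaluate the predicate on each element: 1:False, 5:False, 7:False.
No element satisfies the predicate.

False


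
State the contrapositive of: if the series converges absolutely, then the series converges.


The contrapositive of (P → Q) is (¬Q → ¬P); it is logically equivalent to the original.
Here P = 'the series converges absolutely' and Q = 'the series converges'.

If not (the series converges), then not (the series converges absolutely).


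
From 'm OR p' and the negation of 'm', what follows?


Disjunctive syllogism: from (P ∨ Q) and ¬P, infer Q.
One disjunct, 'm', is ruled out; the other must hold.

p


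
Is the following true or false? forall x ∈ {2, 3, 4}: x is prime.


Evaluate the predicate on each element: 2:True, 3:True, 4:False.
Counterexample x = 4 fails the predicate.

False


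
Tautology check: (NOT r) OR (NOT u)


Build the truth table over {r, u}:
r | u | φ
---------
F | F | T
T | F | T
F | T | T
T | T | F
Counterexample at row 4: with r=T, u=T, the formula is F.

No, it is not a tautology.


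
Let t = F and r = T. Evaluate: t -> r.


Implication is false only when antecedent is true and consequent is false.
Substitute: t=F, r=T.
F -> T evaluates to T.

T


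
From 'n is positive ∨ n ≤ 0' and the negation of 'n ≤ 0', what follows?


Disjunctive syllogism: from (P ∨ Q) and ¬P, infer Q.
One disjunct, 'n ≤ 0', is ruled out; the other must hold.

n is positive


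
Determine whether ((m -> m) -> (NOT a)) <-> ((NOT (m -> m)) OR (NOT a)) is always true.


Build the truth table over {a, m}:
a | m | φ
---------
F | F | T
T | F | T
F | T | T
T | T | T
Every row evaluates to true.

Yes, it is a tautology.


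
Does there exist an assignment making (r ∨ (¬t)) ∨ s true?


Search for a satisfying assignment over {r, s, t}.
Try r=F, s=F, t=F: the formula evaluates to T.
A satisfying assignment exists.

Satisfiable.


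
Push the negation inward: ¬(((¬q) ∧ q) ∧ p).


De Morgan: the negation of a conjunction is the disjunction of the negations.
Distribute ¬ across ∧, flipping it to ∨, and negate each literal.

(q ∨ (¬q)) ∨ (¬p)


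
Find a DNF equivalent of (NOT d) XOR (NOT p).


Step 1: (¬d) ⊕ (¬p) is true exactly when they disagree: ((¬d) ∧ ¬(¬p)) ∨ (¬(¬d) ∧ (¬p)).
Step 2: Eliminate any double negations (¬¬X = X).

((NOT d) AND p) OR (d AND (NOT p))


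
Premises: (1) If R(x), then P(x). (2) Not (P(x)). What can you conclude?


Modus tollens: from (P → Q) and ¬Q, infer ¬P.
Q = 'P(x)' is denied; since P → Q, P must also fail.

Not (R(x)).


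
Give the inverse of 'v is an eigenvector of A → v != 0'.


The inverse of (P → Q) is (¬P → ¬Q). It is equivalent to the converse, not to the original.
Here P = 'v is an eigenvector of A' and Q = 'v != 0'.

If not (v is an eigenvector of A), then not (v != 0).


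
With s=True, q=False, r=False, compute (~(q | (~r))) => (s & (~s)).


Substitute s=True, q=False, r=False:
~r = True
q | (~r) = False | True = True
~(q | (~r)) = False
~s = False
s & (~s) = True & False = False
(~(q | (~r))) => (s & (~s)) = False => False = True

True


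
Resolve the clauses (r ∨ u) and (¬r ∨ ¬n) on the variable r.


The clauses contain complementary literals r and ¬r.
Resolution eliminates this pair and disjoins the remaining literals (merging duplicates).

(u ∨ ¬n)


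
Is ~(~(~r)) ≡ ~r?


Compare truth tables:
r | φ | ψ
---------
False | True | True
True | False | False
The columns φ and ψ agree on every row.

Yes, they are logically equivalent.


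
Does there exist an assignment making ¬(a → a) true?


Check all 2 assignments over {a}:
a | φ
-----
F | F
T | F
No assignment makes the formula true.

Unsatisfiable.


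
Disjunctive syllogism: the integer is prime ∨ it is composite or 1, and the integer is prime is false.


Disjunctive syllogism: from (P ∨ Q) and ¬P, infer Q.
One disjunct, 'the integer is prime', is ruled out; the other must hold.

it is composite or 1


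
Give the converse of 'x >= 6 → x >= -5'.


The converse of (P → Q) is (Q → P). It is not in general equivalent to the original.
Here P = 'x >= 6' and Q = 'x >= -5'.

If x >= -5, then x >= 6.


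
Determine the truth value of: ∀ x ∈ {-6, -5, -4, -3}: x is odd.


Evaluate the predicate on each element: -6:F, -5:T, -4:F, -3:T.
Counterexample x = -6 fails the predicate.

F


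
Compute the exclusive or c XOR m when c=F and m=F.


Exclusive or is true when exactly one operand is true.
Substitute: c=F, m=F.
F XOR F evaluates to F.

F


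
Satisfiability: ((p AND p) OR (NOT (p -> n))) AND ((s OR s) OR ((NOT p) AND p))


Search for a satisfying assignment over {n, p, s}.
Try n=F, p=T, s=T: the formula evaluates to T.
A satisfying assignment exists.

Satisfiable.


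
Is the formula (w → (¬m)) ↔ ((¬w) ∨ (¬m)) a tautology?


Build the truth table over {m, w}:
m | w | φ
---------
F | F | T
T | F | T
F | T | T
T | T | T
Every row evaluates to true.

Yes, it is a tautology.


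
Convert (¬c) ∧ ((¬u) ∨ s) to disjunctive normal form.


Step 1: Distribute ∧ over ∨: (¬c) ∧ ((¬u) ∨ s) = ((¬c) ∧ (¬u)) ∨ ((¬c) ∧ s).

((¬c) ∧ (¬u)) ∨ ((¬c) ∧ s)


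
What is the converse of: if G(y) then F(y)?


The converse of (P → Q) is (Q → P). It is not in general equivalent to the original.
Here P = 'G(y)' and Q = 'F(y)'.

If F(y), then G(y).


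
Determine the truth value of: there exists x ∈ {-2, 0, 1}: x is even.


Evaluate the predicate on each element: -2:T, 0:T, 1:F.
Witness x = -2 satisfies the predicate.

T


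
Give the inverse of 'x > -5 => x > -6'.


The inverse of (P → Q) is (¬P → ¬Q). It is equivalent to the converse, not to the original.
Here P = 'x > -5' and Q = 'x > -6'.

If not (x > -5), then not (x > -6).


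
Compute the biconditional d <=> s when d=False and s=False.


Biconditional is true when both operands have the same truth value.
Substitute: d=False, s=False.
False <=> False evaluates to True.

True


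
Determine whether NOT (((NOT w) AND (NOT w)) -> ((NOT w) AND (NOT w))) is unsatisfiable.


Truth table over {w}:
w | φ
-----
F | F
T | F
Every row is false.

Yes, it is a contradiction.


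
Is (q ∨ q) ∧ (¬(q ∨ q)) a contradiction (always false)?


Truth table over {q}:
q | φ
-----
F | F
T | F
Every row is false.

Yes, it is a contradiction.


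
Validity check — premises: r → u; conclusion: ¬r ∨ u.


This matches the form of material implication: the conclusion follows in every model of the premises.

Valid.


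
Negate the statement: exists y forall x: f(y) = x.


Negation flips each quantifier (∀↔∃) and negates the inner predicate.
¬(exists y forall x: φ) = forall y exists x: ¬φ.

forall y exists x: ~(f(y) = x)


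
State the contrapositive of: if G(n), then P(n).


The contrapositive of (P → Q) is (¬Q → ¬P); it is logically equivalent to the original.
Here P = 'G(n)' and Q = 'P(n)'.

If not (P(n)), then not (G(n)).


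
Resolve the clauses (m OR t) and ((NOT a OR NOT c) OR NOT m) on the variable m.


The clauses contain complementary literals m and NOTm.
Resolution eliminates this pair and disjoins the remaining literals (merging duplicates).

((t OR NOT a) OR NOT c)


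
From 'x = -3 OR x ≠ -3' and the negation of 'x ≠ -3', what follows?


Disjunctive syllogism: from (P ∨ Q) and ¬P, infer Q.
One disjunct, 'x ≠ -3', is ruled out; the other must hold.

x = -3


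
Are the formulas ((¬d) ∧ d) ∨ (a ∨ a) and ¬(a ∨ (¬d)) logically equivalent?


Compare truth tables:
a | d | φ | ψ
-------------
F | F | F | F
T | F | T | F
F | T | F | T
T | T | T | F
They differ at row 2 (a=T, d=F): φ=T but ψ=F.

No, they are not logically equivalent.


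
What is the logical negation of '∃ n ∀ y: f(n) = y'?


Negation flips each quantifier (∀↔∃) and negates the inner predicate.
¬(∃ n ∀ y: φ) = ∀ n ∃ y: ¬φ.

∀ n ∃ y: ¬(f(n) = y)


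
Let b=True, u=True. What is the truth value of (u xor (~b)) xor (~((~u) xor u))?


Substitute b=True, u=True:
~b = False
u xor (~b) = True xor False = True
~u = False
(~u) xor u = False xor True = True
~((~u) xor u) = False
(u xor (~b)) xor (~((~u) xor u)) = True xor False = True

True


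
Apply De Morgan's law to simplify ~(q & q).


De Morgan: the negation of a conjunction is the disjunction of the negations.
Distribute ~ across &, flipping it to |, and negate each literal.

(~q) | (~q)


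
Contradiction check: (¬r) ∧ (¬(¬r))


Truth table over {r}:
r | φ
-----
F | F
T | F
Every row is false.

Yes, it is a contradiction.


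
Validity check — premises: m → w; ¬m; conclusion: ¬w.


This is denying the antecedent (fallacy). There exist truth assignments where the premises are all true but the conclusion is false.

Invalid.


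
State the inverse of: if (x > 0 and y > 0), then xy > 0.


The inverse of (P → Q) is (¬P → ¬Q). It is equivalent to the converse, not to the original.
Here P = '(x > 0 and y > 0)' and Q = 'xy > 0'.

If not ((x > 0 and y > 0)), then not (xy > 0).


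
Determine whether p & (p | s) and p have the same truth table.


Compare truth tables:
p | s | φ | ψ
-------------
False | False | False | False
True | False | True | True
False | True | False | False
True | True | True | True
The columns φ and ψ agree on every row.

Yes, they are logically equivalent.


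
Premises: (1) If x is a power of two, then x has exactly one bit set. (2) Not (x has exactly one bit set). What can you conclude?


Modus tollens: from (P → Q) and ¬Q, infer ¬P.
Q = 'x has exactly one bit set' is denied; since P → Q, P must also fail.

Not (x is a power of two).


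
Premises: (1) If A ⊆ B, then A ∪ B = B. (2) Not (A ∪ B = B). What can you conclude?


Modus tollens: from (P → Q) and ¬Q, infer ¬P.
Q = 'A ∪ B = B' is denied; since P → Q, P must also fail.

Not (A ⊆ B).


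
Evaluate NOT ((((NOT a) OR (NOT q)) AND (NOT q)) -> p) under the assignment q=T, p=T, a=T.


Substitute q=T, p=T, a=T:
NOT a = F
NOT q = F
(NOT a) OR (NOT q) = F OR F = F
NOT q = F
((NOT a) OR (NOT q)) AND (NOT q) = F AND F = F
(((NOT a) OR (NOT q)) AND (NOT q)) -> p = F -> T = T
NOT ((((NOT a) OR (NOT q)) AND (NOT q)) -> p) = F

F


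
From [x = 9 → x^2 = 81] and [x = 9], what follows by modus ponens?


Modus ponens: from (P → Q) and P, infer Q.
P = 'x = 9' is asserted, and P → Q holds, so Q follows.

x^2 = 81.


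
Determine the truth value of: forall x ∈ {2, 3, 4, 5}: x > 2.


Evaluate the predicate on each element: 2:False, 3:True, 4:True, 5:True.
Counterexample x = 2 fails the predicate.

False


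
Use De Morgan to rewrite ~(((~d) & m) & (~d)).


De Morgan: the negation of a conjunction is the disjunction of the negations.
Distribute ~ across &, flipping it to |, and negate each literal.

(d | (~m)) | d


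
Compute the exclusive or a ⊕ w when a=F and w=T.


Exclusive or is true when exactly one operand is true.
Substitute: a=F, w=T.
F ⊕ T evaluates to T.

T


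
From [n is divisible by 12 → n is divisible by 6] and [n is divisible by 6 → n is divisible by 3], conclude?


Hypothetical syllogism: from (P → Q) and (Q → R), infer (P → R).
Chain the two implications through the shared middle term 'n is divisible by 6'.

n is divisible by 12 → n is divisible by 3


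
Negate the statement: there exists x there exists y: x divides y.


Negation flips each quantifier (∀↔∃) and negates the inner predicate.
¬(there exists x there exists y: φ) = for all x for all y: ¬φ.

for all x for all y: NOT(x divides y)


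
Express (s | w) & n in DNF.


Step 1: Distribute ∧ over ∨: (s ∨ w) ∧ n = (s ∧ n) ∨ (w ∧ n).

(s & n) | (w & n)


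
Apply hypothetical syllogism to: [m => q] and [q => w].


Hypothetical syllogism: from (P → Q) and (Q → R), infer (P → R).
Chain the two implications through the shared middle term 'q'.

m => w


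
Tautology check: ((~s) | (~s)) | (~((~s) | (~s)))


Build the truth table over {s}:
s | φ
-----
False | True
True | True
Every row evaluates to true.

Yes, it is a tautology.


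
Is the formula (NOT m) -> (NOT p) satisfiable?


Search for a satisfying assignment over {m, p}.
Try m=F, p=F: the formula evaluates to T.
A satisfying assignment exists.

Satisfiable.


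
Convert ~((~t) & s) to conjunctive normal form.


Step 1: Apply De Morgan: ¬((¬t) ∧ s) = ¬(¬t) ∨ ¬s.
Step 2: Eliminate any double negations (¬¬X = X).

t | (~s)


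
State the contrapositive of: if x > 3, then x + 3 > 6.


The contrapositive of (P → Q) is (¬Q → ¬P); it is logically equivalent to the original.
Here P = 'x > 3' and Q = 'x + 3 > 6'.

If not (x + 3 > 6), then not (x > 3).


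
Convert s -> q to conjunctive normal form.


Step 1: Rewrite s → q as ¬s ∨ q.

(NOT s) OR q


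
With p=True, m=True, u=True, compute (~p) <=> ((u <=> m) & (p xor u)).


Substitute p=True, m=True, u=True:
~p = False
u <=> m = True <=> True = True
p xor u = True xor True = False
(u <=> m) & (p xor u) = True & False = False
(~p) <=> ((u <=> m) & (p xor u)) = False <=> False = True

True


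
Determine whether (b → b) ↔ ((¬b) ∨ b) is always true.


Build the truth table over {b}:
b | φ
-----
F | T
T | T
Every row evaluates to true.

Yes, it is a tautology.


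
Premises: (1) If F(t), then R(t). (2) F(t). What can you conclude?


Modus ponens: from (P → Q) and P, infer Q.
P = 'F(t)' is asserted, and P → Q holds, so Q follows.

R(t).


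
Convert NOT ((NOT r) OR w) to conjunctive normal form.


Step 1: Apply De Morgan: ¬((¬r) ∨ w) = ¬(¬r) ∧ ¬w.
Step 2: Eliminate any double negations (¬¬X = X).

r AND (NOT w)


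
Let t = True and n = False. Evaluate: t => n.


Implication is false only when antecedent is true and consequent is false.
Substitute: t=True, n=False.
True => False evaluates to False.

False


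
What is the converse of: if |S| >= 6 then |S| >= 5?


The converse of (P → Q) is (Q → P). It is not in general equivalent to the original.
Here P = '|S| >= 6' and Q = '|S| >= 5'.

If |S| >= 5, then |S| >= 6.


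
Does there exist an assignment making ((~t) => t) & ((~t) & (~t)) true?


Check all 2 assignments over {t}:
t | φ
-----
False | False
True | False
No assignment makes the formula true.

Unsatisfiable.


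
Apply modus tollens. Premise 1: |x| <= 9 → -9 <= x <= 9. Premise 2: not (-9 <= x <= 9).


Modus tollens: from (P → Q) and ¬Q, infer ¬P.
Q = '-9 <= x <= 9' is denied; since P → Q, P must also fail.

Not (|x| <= 9).


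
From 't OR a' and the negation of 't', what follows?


Disjunctive syllogism: from (P ∨ Q) and ¬P, infer Q.
One disjunct, 't', is ruled out; the other must hold.

a


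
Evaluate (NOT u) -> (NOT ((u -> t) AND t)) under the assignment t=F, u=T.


Substitute t=F, u=T:
NOT u = F
u -> t = T -> F = F
(u -> t) AND t = F AND F = F
NOT ((u -> t) AND t) = T
(NOT u) -> (NOT ((u -> t) AND t)) = F -> T = T

T


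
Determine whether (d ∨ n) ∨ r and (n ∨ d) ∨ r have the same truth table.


Compare truth tables:
d | n | r | φ | ψ
-----------------
F | F | F | F | F
T | F | F | T | T
F | T | F | T | T
T | T | F | T | T
F | F | T | T | T
T | F | T | T | T
F | T | T | T | T
T | T | T | T | T
The columns φ and ψ agree on every row.

Yes, they are logically equivalent.


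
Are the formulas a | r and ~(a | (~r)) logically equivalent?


Compare truth tables:
a | r | φ | ψ
-------------
False | False | False | False
True | False | True | False
False | True | True | True
True | True | True | False
They differ at row 2 (a=True, r=False): φ=True but ψ=False.

No, they are not logically equivalent.


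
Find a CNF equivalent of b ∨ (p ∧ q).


Step 1: Distribute ∨ over ∧: b ∨ (p ∧ q) = (b ∨ p) ∧ (b ∨ q).

(b ∨ p) ∧ (b ∨ q)


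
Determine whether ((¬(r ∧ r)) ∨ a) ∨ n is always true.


Build the truth table over {a, n, r}:
a | n | r | φ
-------------
F | F | F | T
T | F | F | T
F | T | F | T
T | T | F | T
F | F | T | F
T | F | T | T
F | T | T | T
T | T | T | T
Counterexample at row 5: with a=F, n=F, r=T, the formula is F.

No, it is not a tautology.


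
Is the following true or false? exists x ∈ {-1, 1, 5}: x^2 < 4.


Evaluate the predicate on each element: -1:True, 1:True, 5:False.
Witness x = -1 satisfies the predicate.

True


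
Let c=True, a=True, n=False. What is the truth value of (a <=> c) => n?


Substitute c=True, a=True, n=False:
a <=> c = True <=> True = True
(a <=> c) => n = True => False = False

False


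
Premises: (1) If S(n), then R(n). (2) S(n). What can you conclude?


Modus ponens: from (P → Q) and P, infer Q.
P = 'S(n)' is asserted, and P → Q holds, so Q follows.

R(n).


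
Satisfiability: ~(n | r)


Search for a satisfying assignment over {n, r}.
Try n=False, r=False: the formula evaluates to True.
A satisfying assignment exists.

Satisfiable.


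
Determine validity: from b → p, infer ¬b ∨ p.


This matches the form of material implication: the conclusion follows in every model of the premises.

Valid.


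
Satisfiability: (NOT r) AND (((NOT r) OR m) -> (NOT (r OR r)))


Search for a satisfying assignment over {m, r}.
Try m=F, r=F: the formula evaluates to T.
A satisfying assignment exists.

Satisfiable.


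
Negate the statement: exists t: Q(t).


¬(forall x: φ) = exists x: ¬φ, and ¬(exists x: φ) = forall x: ¬φ.
Apply to the existential statement.

forall t: ~(Q(t))


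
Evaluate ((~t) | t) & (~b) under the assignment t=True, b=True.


Substitute t=True, b=True:
~t = False
(~t) | t = False | True = True
~b = False
((~t) | t) & (~b) = True & False = False

False


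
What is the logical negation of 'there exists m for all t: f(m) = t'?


Negation flips each quantifier (∀↔∃) and negates the inner predicate.
¬(there exists m for all t: φ) = for all m there exists t: ¬φ.

for all m there exists t: NOT(f(m) = t)


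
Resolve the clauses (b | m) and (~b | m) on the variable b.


The clauses contain complementary literals b and ~b.
Resolution eliminates this pair and disjoins the remaining literals (merging duplicates).

m


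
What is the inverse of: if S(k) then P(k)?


The inverse of (P → Q) is (¬P → ¬Q). It is equivalent to the converse, not to the original.
Here P = 'S(k)' and Q = 'P(k)'.

If not (S(k)), then not (P(k)).


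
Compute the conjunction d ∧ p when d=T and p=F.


Conjunction is true only when both operands are true.
Substitute: d=T, p=F.
T ∧ F evaluates to F.

F


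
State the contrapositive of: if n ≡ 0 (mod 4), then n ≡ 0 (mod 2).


The contrapositive of (P → Q) is (¬Q → ¬P); it is logically equivalent to the original.
Here P = 'n ≡ 0 (mod 4)' and Q = 'n ≡ 0 (mod 2)'.

If not (n ≡ 0 (mod 2)), then not (n ≡ 0 (mod 4)).


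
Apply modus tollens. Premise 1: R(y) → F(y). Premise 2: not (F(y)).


Modus tollens: from (P → Q) and ¬Q, infer ¬P.
Q = 'F(y)' is denied; since P → Q, P must also fail.

Not (R(y)).


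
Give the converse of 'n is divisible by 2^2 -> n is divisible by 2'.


The converse of (P → Q) is (Q → P). It is not in general equivalent to the original.
Here P = 'n is divisible by 2^2' and Q = 'n is divisible by 2'.

If n is divisible by 2, then n is divisible by 2^2.


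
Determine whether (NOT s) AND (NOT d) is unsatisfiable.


Truth table over {d, s}:
d | s | φ
---------
F | F | T
T | F | F
F | T | F
T | T | F
Satisfying assignment at row 1: d=F, s=F gives T.

No, it is not a contradiction.


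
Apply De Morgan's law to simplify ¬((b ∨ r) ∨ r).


De Morgan: the negation of a disjunction is the conjunction of the negations.
Distribute ¬ across ∨, flipping it to ∧, and negate each literal.

((¬b) ∧ (¬r)) ∧ (¬r)


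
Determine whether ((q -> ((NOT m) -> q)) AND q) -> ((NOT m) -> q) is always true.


Build the truth table over {m, q}:
m | q | φ
---------
F | F | T
T | F | T
F | T | T
T | T | T
Every row evaluates to true.

Yes, it is a tautology.


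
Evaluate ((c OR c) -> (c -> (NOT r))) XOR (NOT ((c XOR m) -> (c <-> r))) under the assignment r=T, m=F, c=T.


Substitute r=T, m=F, c=T:
c OR c = T OR T = T
NOT r = F
c -> (NOT r) = T -> F = F
(c OR c) -> (c -> (NOT r)) = T -> F = F
c XOR m = T XOR F = T
c <-> r = T <-> T = T
(c XOR m) -> (c <-> r) = T -> T = T
NOT ((c XOR m) -> (c <-> r)) = F
((c OR c) -> (c -> (NOT r))) XOR (NOT ((c XOR m) -> (c <-> r))) = F XOR F = F

F


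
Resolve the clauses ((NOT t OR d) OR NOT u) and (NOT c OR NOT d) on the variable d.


The clauses contain complementary literals d and NOTd.
Resolution eliminates this pair and disjoins the remaining literals (merging duplicates).

((NOT t OR NOT u) OR NOT c)


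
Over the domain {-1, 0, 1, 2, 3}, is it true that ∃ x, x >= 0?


Evaluate the predicate on each element: -1:F, 0:T, 1:T, 2:T, 3:T.
Witness x = 0 satisfies the predicate.

T


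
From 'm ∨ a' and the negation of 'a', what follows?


Disjunctive syllogism: from (P ∨ Q) and ¬P, infer Q.
One disjunct, 'a', is ruled out; the other must hold.

m


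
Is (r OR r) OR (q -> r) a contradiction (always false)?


Truth table over {q, r}:
q | r | φ
---------
F | F | T
T | F | F
F | T | T
T | T | T
Satisfying assignment at row 1: q=F, r=F gives T.

No, it is not a contradiction.


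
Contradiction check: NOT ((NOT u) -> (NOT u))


Truth table over {u}:
u | φ
-----
F | F
T | F
Every row is false.

Yes, it is a contradiction.


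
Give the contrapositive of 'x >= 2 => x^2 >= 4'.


The contrapositive of (P → Q) is (¬Q → ¬P); it is logically equivalent to the original.
Here P = 'x >= 2' and Q = 'x^2 >= 4'.

If not (x^2 >= 4), then not (x >= 2).


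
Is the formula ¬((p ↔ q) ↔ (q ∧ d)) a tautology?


Build the truth table over {d, p, q}:
d | p | q | φ
-------------
F | F | F | T
T | F | F | T
F | T | F | F
T | T | F | F
F | F | T | F
T | F | T | T
F | T | T | T
T | T | T | F
Counterexample at row 3: with d=F, p=T, q=F, the formula is F.

No, it is not a tautology.


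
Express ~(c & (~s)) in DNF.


Step 1: Apply De Morgan: ¬(c ∧ (¬s)) = ¬c ∨ ¬(¬s).
Step 2: Eliminate any double negations (¬¬X = X).

(~c) | s


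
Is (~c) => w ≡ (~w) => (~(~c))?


Compare truth tables:
c | w | φ | ψ
-------------
False | False | False | False
True | False | True | True
False | True | True | True
True | True | True | True
The columns φ and ψ agree on every row.

Yes, they are logically equivalent.


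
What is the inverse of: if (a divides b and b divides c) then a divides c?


The inverse of (P → Q) is (¬P → ¬Q). It is equivalent to the converse, not to the original.
Here P = '(a divides b and b divides c)' and Q = 'a divides c'.

If not ((a divides b and b divides c)), then not (a divides c).


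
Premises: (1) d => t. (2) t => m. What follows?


Hypothetical syllogism: from (P → Q) and (Q → R), infer (P → R).
Chain the two implications through the shared middle term 't'.

d => m


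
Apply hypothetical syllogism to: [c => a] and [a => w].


Hypothetical syllogism: from (P → Q) and (Q → R), infer (P → R).
Chain the two implications through the shared middle term 'a'.

c => w


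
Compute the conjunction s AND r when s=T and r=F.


Conjunction is true only when both operands are true.
Substitute: s=T, r=F.
T AND F evaluates to F.

F


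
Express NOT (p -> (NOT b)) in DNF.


Step 1: Rewrite implication then negate: ¬(¬p ∨ (¬b)) = p ∧ ¬(¬b).
Step 2: Eliminate any double negations (¬¬X = X).

p AND b


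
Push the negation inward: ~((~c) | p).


De Morgan: the negation of a disjunction is the conjunction of the negations.
Distribute ~ across |, flipping it to &, and negate each literal.

c & (~p)


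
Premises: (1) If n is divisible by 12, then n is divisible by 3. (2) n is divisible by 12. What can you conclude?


Modus ponens: from (P → Q) and P, infer Q.
P = 'n is divisible by 12' is asserted, and P → Q holds, so Q follows.

n is divisible by 3.


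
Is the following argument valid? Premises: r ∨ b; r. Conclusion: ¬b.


This is affirming a disjunct (fallacy). There exist truth assignments where the premises are all true but the conclusion is false.

Invalid.


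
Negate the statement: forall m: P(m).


¬(forall x: φ) = exists x: ¬φ, and ¬(exists x: φ) = forall x: ¬φ.
Apply to the universal statement.

exists m: ~(P(m))


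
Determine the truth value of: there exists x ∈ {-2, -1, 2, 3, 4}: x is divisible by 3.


Evaluate the predicate on each element: -2:F, -1:F, 2:F, 3:T, 4:F.
Witness x = 3 satisfies the predicate.

T


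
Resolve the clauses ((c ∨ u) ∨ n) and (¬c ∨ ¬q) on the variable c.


The clauses contain complementary literals c and ¬c.
Resolution eliminates this pair and disjoins the remaining literals (merging duplicates).

((n ∨ u) ∨ ¬q)


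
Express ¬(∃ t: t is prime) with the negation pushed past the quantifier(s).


¬(∀ x: φ) = ∃ x: ¬φ, and ¬(∃ x: φ) = ∀ x: ¬φ.
Apply to the existential statement.

∀ t: ¬(t is prime)


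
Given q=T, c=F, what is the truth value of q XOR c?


Exclusive or is true when exactly one operand is true.
Substitute: q=T, c=F.
T XOR F evaluates to T.

T


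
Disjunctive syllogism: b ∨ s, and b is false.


Disjunctive syllogism: from (P ∨ Q) and ¬P, infer Q.
One disjunct, 'b', is ruled out; the other must hold.

s


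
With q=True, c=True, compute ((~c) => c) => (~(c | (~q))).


Substitute q=True, c=True:
~c = False
(~c) => c = False => True = True
~q = False
c | (~q) = True | False = True
~(c | (~q)) = False
((~c) => c) => (~(c | (~q))) = True => False = False

False


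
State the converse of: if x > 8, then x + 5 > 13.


The converse of (P → Q) is (Q → P). It is not in general equivalent to the original.
Here P = 'x > 8' and Q = 'x + 5 > 13'.

If x + 5 > 13, then x > 8.


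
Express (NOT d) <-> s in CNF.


Step 1: Rewrite (¬d) ↔ s as ((¬d) → s) ∧ (s → (¬d)).
Step 2: Rewrite each implication as a disjunction.
Step 3: Eliminate any double negations (¬¬X = X).

(d OR s) AND ((NOT s) OR (NOT d))


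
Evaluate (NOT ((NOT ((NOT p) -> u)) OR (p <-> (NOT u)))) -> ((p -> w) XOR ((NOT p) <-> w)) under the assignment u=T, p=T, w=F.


Substitute u=T, p=T, w=F:
… (earlier sub-steps elided)
NOT ((NOT p) -> u) = F
NOT u = F
p <-> (NOT u) = T <-> F = F
(NOT ((NOT p) -> u)) OR (p <-> (NOT u)) = F OR F = F
NOT ((NOT ((NOT p) -> u)) OR (p <-> (NOT u))) = T
p -> w = T -> F = F
NOT p = F
(NOT p) <-> w = F <-> F = T
(p -> w) XOR ((NOT p) <-> w) = F XOR T = T
(NOT ((NOT ((NOT p) -> u)) OR (p <-> (NOT u)))) -> ((p -> w) XOR ((NOT p) <-> w)) = T -> T = T

T


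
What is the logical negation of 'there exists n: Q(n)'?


¬(for all x: φ) = there exists x: ¬φ, and ¬(there exists x: φ) = for all x: ¬φ.
Apply to the existential statement.

for all n: NOT(Q(n))


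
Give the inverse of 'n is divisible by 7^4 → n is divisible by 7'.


The inverse of (P → Q) is (¬P → ¬Q). It is equivalent to the converse, not to the original.
Here P = 'n is divisible by 7^4' and Q = 'n is divisible by 7'.

If not (n is divisible by 7^4), then not (n is divisible by 7).


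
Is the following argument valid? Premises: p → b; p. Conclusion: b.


This matches the form of modus ponens: the conclusion follows in every model of the premises.

Valid.


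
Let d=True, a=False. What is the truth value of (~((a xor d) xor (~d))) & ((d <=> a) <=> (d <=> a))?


Substitute d=True, a=False:
a xor d = False xor True = True
~d = False
(a xor d) xor (~d) = True xor False = True
~((a xor d) xor (~d)) = False
d <=> a = True <=> False = False
d <=> a = True <=> False = False
(d <=> a) <=> (d <=> a) = False <=> False = True
(~((a xor d) xor (~d))) & ((d <=> a) <=> (d <=> a)) = False & True = False

False


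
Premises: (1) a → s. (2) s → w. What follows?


Hypothetical syllogism: from (P → Q) and (Q → R), infer (P → R).
Chain the two implications through the shared middle term 's'.

a → w


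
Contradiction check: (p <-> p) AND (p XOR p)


Truth table over {p}:
p | φ
-----
F | F
T | F
Every row is false.

Yes, it is a contradiction.


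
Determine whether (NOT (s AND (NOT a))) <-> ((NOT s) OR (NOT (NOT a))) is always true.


Build the truth table over {a, s}:
a | s | φ
---------
F | F | T
T | F | T
F | T | T
T | T | T
Every row evaluates to true.

Yes, it is a tautology.
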